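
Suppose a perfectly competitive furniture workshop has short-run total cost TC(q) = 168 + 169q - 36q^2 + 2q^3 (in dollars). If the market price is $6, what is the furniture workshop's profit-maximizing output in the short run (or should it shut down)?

From TC, MC = TC'(q) = 169 - 72q + 6q^2 and AVC = VC/q = 169 - 36q + 2q^2.
The AVC parabola has its vertex at q = 36/4 = 9, where AVC = 169 - 36·9 + 2·9^2 = $7.
Since P = $6 < min AVC = $7, price fails to cover variable cost at any output.
The firm minimizes its loss by shutting down and losing only its fixed cost of $168.

Shut down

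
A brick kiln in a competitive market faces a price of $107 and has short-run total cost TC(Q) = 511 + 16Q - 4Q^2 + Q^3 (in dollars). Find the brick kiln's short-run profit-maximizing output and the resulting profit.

Profit = -$21 at Q = 7

AVC = 16 - 4Q + Q^2; min AVC = $12 at Q = 2. Since P = $107 ≥ min AVC, the firm produces.
With MC = 16 - 8Q + 3Q^2, P = MC on the upward-sloping part at Q* = 7.
TR = 107·7 = 749. TC = 511 + 259 = 770. Profit = 749 − 770 = -$21.
That loss of $21 beats the $511 the firm would lose by shutting down; producing recovers $490 of fixed cost.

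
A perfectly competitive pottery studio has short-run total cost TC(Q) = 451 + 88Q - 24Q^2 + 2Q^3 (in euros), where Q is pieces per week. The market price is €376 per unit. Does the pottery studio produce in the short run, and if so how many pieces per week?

Strip out fixed cost: VC = 88Q - 24Q^2 + 2Q^3. Then AVC = 88 - 24Q + 2Q^2 and MC = 88 - 48Q + 6Q^2.
The AVC parabola has its vertex at Q = 24/4 = 6, where AVC = 88 - 24·6 + 2·6^2 = €16.
Because €376 ≥ €16, revenue can cover variable cost; the firm operates.
P = MC gives -288 - 48Q + 6Q^2 = 0, with roots -4 and 12. Take the larger (rising MC): Q* = 12.
Check: AVC at Q = 12 is €88 ≤ P, so revenue covers variable cost.
Profit = P·Q − TC = 376·12 − 1507 = €3005.

Produce at Q = 12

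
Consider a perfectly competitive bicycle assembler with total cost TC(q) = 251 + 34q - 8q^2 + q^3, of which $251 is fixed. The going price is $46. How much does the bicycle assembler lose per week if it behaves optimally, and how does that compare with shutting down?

AVC = 34 - 8q + q^2; min AVC = $18 at q = 4. Since P = $46 ≥ min AVC, the firm produces.
MC = 34 - 16q + 3q^2. Setting P = MC and taking the root on the rising branch gives q* = 6.
TR = 46·6 = 276. TC = 251 + 132 = 383. Profit = 276 − 383 = -$107.
Shutting down would mean losing the fixed cost of $251, so operating at a loss of $107 is better by $144.

Profit = -$107 at q = 6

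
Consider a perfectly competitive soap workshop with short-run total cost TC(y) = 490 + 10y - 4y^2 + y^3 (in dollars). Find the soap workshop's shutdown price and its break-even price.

AVC = 10 - 4y + y^2; minimized at y = 2, giving min AVC = $6. That is the shutdown price.
ATC = 490/y + 10 - 4y + y^2. Setting dATC/dy = −490/y^2 − 4 + 2y = 0 gives y = 7 (since 2·7^3 − 4·7^2 = 490).
min ATC = 490/7 + 10 − 4·7 + 7^2 = $101. That is the break-even price.
For $6 ≤ P < $101 the firm produces at a loss; below $6 it shuts down.

Shutdown price = $6; break-even price = $101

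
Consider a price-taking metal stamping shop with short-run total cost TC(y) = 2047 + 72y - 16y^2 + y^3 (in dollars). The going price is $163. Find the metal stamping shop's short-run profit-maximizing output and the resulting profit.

Profit = -$357 at y = 13

AVC = 72 - 16y + y^2; min AVC = $8 at y = 8. Since P = $163 ≥ min AVC, the firm produces.
MC = 72 - 32y + 3y^2. Setting P = MC and taking the root on the rising branch gives y* = 13.
TR = 163·13 = 2119. TC = 2047 + 429 = 2476. Profit = 2119 − 2476 = -$357.
By producing, the firm covers all variable cost plus $1690 of fixed cost; shutting down would lose the full $2047.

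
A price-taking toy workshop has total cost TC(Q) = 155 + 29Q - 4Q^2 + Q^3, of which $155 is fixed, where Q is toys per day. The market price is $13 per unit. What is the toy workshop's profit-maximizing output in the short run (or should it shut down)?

Shut down

Variable cost is VC = 29Q - 4Q^2 + Q^3, so AVC = VC/Q = 29 - 4Q + Q^2 and MC = dTC/dQ = 29 - 8Q + 3Q^2.
The AVC parabola has its vertex at Q = 4/2 = 2, where AVC = 29 - 4·2 + 2^2 = $25.
P = $13 lies below min AVC = $25; no output level covers variable cost.
Shutting down limits the loss to fixed cost, $155.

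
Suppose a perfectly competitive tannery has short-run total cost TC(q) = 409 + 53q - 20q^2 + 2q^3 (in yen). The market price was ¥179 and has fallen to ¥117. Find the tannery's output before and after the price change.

MC = 53 - 40q + 6q^2; the shutdown threshold is min AVC = ¥3 (at q = 5).
At P = ¥179 ≥ min AVC, set P = MC on the rising branch: q = 9.
At P = ¥117 ≥ min AVC, set P = MC: q = 8. The firm stays open but cuts output.

Output falls from 9 to 8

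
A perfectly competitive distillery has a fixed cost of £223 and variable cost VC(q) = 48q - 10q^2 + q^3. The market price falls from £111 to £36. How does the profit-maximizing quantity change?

Output falls from 9 to 6

MC = 48 - 20q + 3q^2; the shutdown threshold is min AVC = £23 (at q = 5).
With P = £111 above the shutdown price, P = MC gives q = 9.
At P = £36 ≥ min AVC, set P = MC: q = 6. The firm stays open but cuts output.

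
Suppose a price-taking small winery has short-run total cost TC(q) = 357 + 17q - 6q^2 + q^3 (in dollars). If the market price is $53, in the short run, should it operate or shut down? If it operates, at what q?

Produce at q = 6

Strip out fixed cost: VC = 17q - 6q^2 + q^3. Then AVC = 17 - 6q + q^2 and MC = 17 - 12q + 3q^2.
AVC is minimized where dAVC/dq = -6 + 2q = 0, at q = 3; min AVC = 17 - 6·3 + 3^2 = $8.
P = $53 exceeds min AVC = $8, so the firm stays open.
Solving P = MC: -36 - 12q + 3q^2 = 0 ⇒ q = -2 or 6. On the upward-sloping branch, q* = 6.
Check: AVC at q = 6 is $17 ≤ P, so revenue covers variable cost.
Profit = P·q − TC = 53·6 − 459 = -$141, a loss, but smaller than the $357 fixed cost the firm would lose by shutting down.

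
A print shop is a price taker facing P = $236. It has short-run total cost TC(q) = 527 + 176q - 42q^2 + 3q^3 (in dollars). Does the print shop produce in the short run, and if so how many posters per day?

Variable cost is VC = 176q - 42q^2 + 3q^3, so AVC = VC/q = 176 - 42q + 3q^2 and MC = dTC/dq = 176 - 84q + 9q^2.
The AVC parabola has its vertex at q = 42/6 = 7, where AVC = 176 - 42·7 + 3·7^2 = $29.
P = $236 exceeds min AVC = $29, so the firm stays open.
Set P = MC: 236 = 176 - 84q + 9q^2 → -60 - 84q + 9q^2 = 0. The roots are q = -2/3 and q = 10; the profit-maximizing output is on the rising part of MC, so q* = 10.
Check: AVC at q = 10 is $56 ≤ P, so revenue covers variable cost.
Profit = P·q − TC = 236·10 − 1087 = $1273.

Produce at q = 10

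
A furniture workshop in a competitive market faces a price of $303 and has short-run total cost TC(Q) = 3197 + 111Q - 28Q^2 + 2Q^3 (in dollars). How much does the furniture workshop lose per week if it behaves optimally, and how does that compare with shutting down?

AVC = 111 - 28Q + 2Q^2; min AVC = $13 at Q = 7. Since P = $303 ≥ min AVC, the firm produces.
With MC = 111 - 56Q + 6Q^2, P = MC on the upward-sloping part at Q* = 12.
TR = 303·12 = 3636. TC = 3197 + 756 = 3953. Profit = 3636 − 3953 = -$317.
That loss of $317 beats the $3197 the firm would lose by shutting down; producing recovers $2880 of fixed cost.

Profit = -$317 at Q = 12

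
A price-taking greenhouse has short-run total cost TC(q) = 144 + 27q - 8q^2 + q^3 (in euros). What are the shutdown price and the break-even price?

Shutdown price = min AVC. AVC = 27 - 8q + q^2, with vertex at q = 4 and minimum €11.
ATC = 144/q + 27 - 8q + q^2. Setting dATC/dq = −144/q^2 − 8 + 2q = 0 gives q = 6 (since 2·6^3 − 8·6^2 = 144).
min ATC = 144/6 + 27 − 8·6 + 6^2 = €39. That is the break-even price.
Between these two prices the firm operates at a loss; above €39 it earns a profit.

Shutdown price = €11; break-even price = €39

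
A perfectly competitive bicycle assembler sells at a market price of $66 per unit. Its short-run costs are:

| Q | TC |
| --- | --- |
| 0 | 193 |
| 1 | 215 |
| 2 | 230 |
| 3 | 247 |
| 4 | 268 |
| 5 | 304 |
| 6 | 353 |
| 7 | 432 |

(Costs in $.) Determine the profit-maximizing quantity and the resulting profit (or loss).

Q = 6; profit = $43

Profit at each row (π = 66Q − TC): Q=0: -193; Q=1: -149; Q=2: -98; Q=3: -49; Q=4: -4; Q=5: 26; Q=6: 43; Q=7: 30.
Profit is maximized at Q = 6. AVC there is 160/6 = $26.67 ≤ P, so producing beats shutting down (which would give -$193).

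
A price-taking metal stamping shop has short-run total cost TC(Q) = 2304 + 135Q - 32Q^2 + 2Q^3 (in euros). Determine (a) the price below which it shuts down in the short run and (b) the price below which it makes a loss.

Shutdown price = €7; break-even price = €231

AVC = 135 - 32Q + 2Q^2; minimized at Q = 8, giving min AVC = €7. That is the shutdown price.
ATC = 2304/Q + 135 - 32Q + 2Q^2. Setting dATC/dQ = −2304/Q^2 − 32 + 4Q = 0 gives Q = 12 (since 4·12^3 − 32·12^2 = 2304).
min ATC = 2304/12 + 135 − 32·12 + 2·12^2 = €231. That is the break-even price.
Between these two prices the firm operates at a loss; above €231 it earns a profit.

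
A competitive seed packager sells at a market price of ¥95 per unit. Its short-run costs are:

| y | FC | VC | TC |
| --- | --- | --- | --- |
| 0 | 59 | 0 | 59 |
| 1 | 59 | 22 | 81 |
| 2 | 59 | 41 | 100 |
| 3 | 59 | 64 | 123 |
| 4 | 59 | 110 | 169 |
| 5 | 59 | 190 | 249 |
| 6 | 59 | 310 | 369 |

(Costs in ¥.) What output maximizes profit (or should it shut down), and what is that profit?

y = 5; profit = ¥226

Tabulate TR − TC: y=0: -59; y=1: 14; y=2: 90; y=3: 162; y=4: 211; y=5: 226; y=6: 201.
Profit is maximized at y = 5. AVC there is 190/5 = ¥38 ≤ P, so producing beats shutting down (which would give -¥59).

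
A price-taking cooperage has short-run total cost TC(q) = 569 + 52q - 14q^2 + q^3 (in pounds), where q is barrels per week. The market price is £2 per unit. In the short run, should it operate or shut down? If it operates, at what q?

Variable cost is VC = 52q - 14q^2 + q^3, so AVC = VC/q = 52 - 14q + q^2 and MC = dTC/dq = 52 - 28q + 3q^2.
AVC hits its minimum where MC = AVC, at q = 7, giving min AVC = 52 - 14·7 + 7^2 = £3.
P = £2 lies below min AVC = £3; no output level covers variable cost.
Best response: produce nothing and absorb the £569 fixed cost.

Shut down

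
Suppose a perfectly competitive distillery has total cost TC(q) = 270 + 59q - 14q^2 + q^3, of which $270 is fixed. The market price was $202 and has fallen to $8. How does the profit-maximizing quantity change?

MC = 59 - 28q + 3q^2; the shutdown threshold is min AVC = $10 (at q = 7).
At P = $202 ≥ min AVC, set P = MC on the rising branch: q = 13.
At P = $8 < min AVC = $10, price no longer covers variable cost at any output, so the firm shuts down: q = 0.

Output falls from 13 to 0 (the firm shuts down)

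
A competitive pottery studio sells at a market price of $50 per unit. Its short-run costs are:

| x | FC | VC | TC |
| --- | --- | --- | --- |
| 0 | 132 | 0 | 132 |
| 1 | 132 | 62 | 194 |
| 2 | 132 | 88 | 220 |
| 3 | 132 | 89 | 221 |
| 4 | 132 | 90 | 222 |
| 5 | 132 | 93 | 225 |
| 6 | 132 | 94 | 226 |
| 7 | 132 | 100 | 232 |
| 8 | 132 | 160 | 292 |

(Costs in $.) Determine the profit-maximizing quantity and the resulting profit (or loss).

x = 7; profit = $118

Tabulate TR − TC: x=0: -132; x=1: -144; x=2: -120; x=3: -71; x=4: -22; x=5: 25; x=6: 74; x=7: 118; x=8: 108.
Profit is maximized at x = 7. AVC there is 100/7 = $14.29 ≤ P, so producing beats shutting down (which would give -$132).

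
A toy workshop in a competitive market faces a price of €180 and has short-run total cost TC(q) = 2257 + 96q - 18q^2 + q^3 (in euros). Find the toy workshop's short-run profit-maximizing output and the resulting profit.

Profit = -€297 at q = 14

AVC = 96 - 18q + q^2 has its minimum €15 at q = 9; price €180 clears that bar, so the firm operates.
MC = 96 - 36q + 3q^2. Setting P = MC and taking the root on the rising branch gives q* = 14.
TR = 180·14 = 2520. TC = 2257 + 560 = 2817. Profit = 2520 − 2817 = -€297.
That loss of €297 beats the €2257 the firm would lose by shutting down; producing recovers €1960 of fixed cost.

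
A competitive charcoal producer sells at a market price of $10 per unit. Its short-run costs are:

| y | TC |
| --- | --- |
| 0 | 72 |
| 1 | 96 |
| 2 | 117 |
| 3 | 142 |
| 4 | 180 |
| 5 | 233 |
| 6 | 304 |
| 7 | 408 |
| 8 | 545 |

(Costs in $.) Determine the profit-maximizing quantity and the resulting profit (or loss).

Profit at each row (π = 10y − TC): y=0: -72; y=1: -86; y=2: -97; y=3: -112; y=4: -140; y=5: -183; y=6: -244; y=7: -338; y=8: -465.
Profit is highest at y = 0. Equivalently, the lowest AVC in the table is 45/2 ≈ $22.50 at y = 2, and P = $10 falls below it — price never covers variable cost, so the firm shuts down and loses only its fixed cost.

y = 0 (shut down); profit = -$72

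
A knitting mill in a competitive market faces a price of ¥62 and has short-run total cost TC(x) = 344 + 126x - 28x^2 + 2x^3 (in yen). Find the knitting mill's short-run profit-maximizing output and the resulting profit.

Profit = -¥88 at x = 8

AVC = 126 - 28x + 2x^2; min AVC = ¥28 at x = 7. Since P = ¥62 ≥ min AVC, the firm produces.
With MC = 126 - 56x + 6x^2, P = MC on the upward-sloping part at x* = 8.
TR = 62·8 = 496. TC = 344 + 240 = 584. Profit = 496 − 584 = -¥88.
That loss of ¥88 beats the ¥344 the firm would lose by shutting down; producing recovers ¥256 of fixed cost.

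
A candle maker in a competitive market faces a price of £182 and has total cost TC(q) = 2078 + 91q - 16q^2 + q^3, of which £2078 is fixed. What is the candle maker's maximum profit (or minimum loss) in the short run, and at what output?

Profit = -£388 at q = 13

AVC = 91 - 16q + q^2 has its minimum £27 at q = 8; price £182 clears that bar, so the firm operates.
MC = 91 - 32q + 3q^2. Setting P = MC and taking the root on the rising branch gives q* = 13.
TR = 182·13 = 2366. TC = 2078 + 676 = 2754. Profit = 2366 − 2754 = -£388.
By producing, the firm covers all variable cost plus £1690 of fixed cost; shutting down would lose the full £2078.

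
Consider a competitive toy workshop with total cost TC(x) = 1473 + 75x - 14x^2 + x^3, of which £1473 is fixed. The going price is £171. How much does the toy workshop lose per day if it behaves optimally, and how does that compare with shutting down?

Profit = -£33 at x = 12

AVC = 75 - 14x + x^2; min AVC = £26 at x = 7. Since P = £171 ≥ min AVC, the firm produces.
MC = 75 - 28x + 3x^2. Setting P = MC and taking the root on the rising branch gives x* = 12.
TR = 171·12 = 2052. TC = 1473 + 612 = 2085. Profit = 2052 − 2085 = -£33.
By producing, the firm covers all variable cost plus £1440 of fixed cost; shutting down would lose the full £1473.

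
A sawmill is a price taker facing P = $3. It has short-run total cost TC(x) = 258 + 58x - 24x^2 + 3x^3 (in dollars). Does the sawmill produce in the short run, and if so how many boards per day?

Shut down

Variable cost is VC = 58x - 24x^2 + 3x^3, so AVC = VC/x = 58 - 24x + 3x^2 and MC = dTC/dx = 58 - 48x + 9x^2.
The AVC parabola has its vertex at x = 24/6 = 4, where AVC = 58 - 24·4 + 3·4^2 = $10.
With P < min AVC ($3 < $10), every unit sold adds to the loss.
Best response: produce nothing and absorb the $258 fixed cost.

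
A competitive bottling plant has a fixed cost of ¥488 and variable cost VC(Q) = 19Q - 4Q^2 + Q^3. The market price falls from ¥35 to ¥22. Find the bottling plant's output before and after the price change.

MC = 19 - 8Q + 3Q^2; the shutdown threshold is min AVC = ¥15 (at Q = 2).
With P = ¥35 above the shutdown price, P = MC gives Q = 4.
At P = ¥22 ≥ min AVC, set P = MC: Q = 3. The firm stays open but cuts output.

Output falls from 4 to 3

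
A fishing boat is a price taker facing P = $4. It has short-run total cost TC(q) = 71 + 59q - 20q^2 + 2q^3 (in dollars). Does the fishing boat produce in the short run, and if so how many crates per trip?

Strip out fixed cost: VC = 59q - 20q^2 + 2q^3. Then AVC = 59 - 20q + 2q^2 and MC = 59 - 40q + 6q^2.
The AVC parabola has its vertex at q = 20/4 = 5, where AVC = 59 - 20·5 + 2·5^2 = $9.
Since P = $4 < min AVC = $9, price fails to cover variable cost at any output.
Best response: produce nothing and absorb the $71 fixed cost.

Shut down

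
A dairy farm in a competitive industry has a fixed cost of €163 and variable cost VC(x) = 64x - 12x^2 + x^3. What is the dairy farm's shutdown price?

Short-run supply begins at min AVC. From VC = 64x - 12x^2 + x^3, AVC = 64 - 12x + x^2.
At the minimum of AVC, MC = AVC. MC = 64 - 24x + 3x^2; setting MC = AVC gives 2x^2 - 12x = 0, so x = 6. min AVC = 28.
For P < €28 the firm produces nothing.

€28 per unit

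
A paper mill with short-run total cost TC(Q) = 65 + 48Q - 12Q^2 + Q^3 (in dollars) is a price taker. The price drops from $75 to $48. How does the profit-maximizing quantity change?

MC = 48 - 24Q + 3Q^2; the shutdown threshold is min AVC = $12 (at Q = 6).
At P = $75 ≥ min AVC, set P = MC on the rising branch: Q = 9.
At P = $48 ≥ min AVC, set P = MC: Q = 8. The firm stays open but cuts output.

Output falls from 9 to 8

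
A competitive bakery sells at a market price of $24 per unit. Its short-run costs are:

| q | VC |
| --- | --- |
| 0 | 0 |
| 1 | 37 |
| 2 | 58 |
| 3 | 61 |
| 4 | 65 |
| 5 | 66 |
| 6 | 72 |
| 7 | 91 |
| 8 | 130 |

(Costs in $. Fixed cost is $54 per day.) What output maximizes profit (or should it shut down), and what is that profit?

Tabulate TR − TC: q=0: -54; q=1: -67; q=2: -64; q=3: -43; q=4: -23; q=5: 0; q=6: 18; q=7: 23; q=8: 8.
Profit is maximized at q = 7. AVC there is 91/7 = $13 ≤ P, so producing beats shutting down (which would give -$54).

q = 7; profit = $23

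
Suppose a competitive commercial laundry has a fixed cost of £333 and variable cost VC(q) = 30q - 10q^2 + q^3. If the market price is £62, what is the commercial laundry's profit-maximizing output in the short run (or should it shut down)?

Produce at q = 8

Variable cost is VC = 30q - 10q^2 + q^3, so AVC = VC/q = 30 - 10q + q^2 and MC = dTC/dq = 30 - 20q + 3q^2.
The AVC parabola has its vertex at q = 10/2 = 5, where AVC = 30 - 10·5 + 5^2 = £5.
P = £62 exceeds min AVC = £5, so the firm stays open.
Solving P = MC: -32 - 20q + 3q^2 = 0 ⇒ q = -4/3 or 8. On the upward-sloping branch, q* = 8.
Check: AVC at q = 8 is £14 ≤ P, so revenue covers variable cost.
Profit = P·q − TC = 62·8 − 445 = £51.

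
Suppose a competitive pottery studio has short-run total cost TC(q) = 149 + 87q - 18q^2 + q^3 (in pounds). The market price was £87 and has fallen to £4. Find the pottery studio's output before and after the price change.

AVC = 87 - 18q + q^2, minimized at q = 9 where min AVC = £6. MC = 87 - 36q + 3q^2.
At P = £87 ≥ min AVC, set P = MC on the rising branch: q = 12.
At P = £4 < min AVC = £6, price no longer covers variable cost at any output, so the firm shuts down: q = 0.

Output falls from 12 to 0 (the firm shuts down)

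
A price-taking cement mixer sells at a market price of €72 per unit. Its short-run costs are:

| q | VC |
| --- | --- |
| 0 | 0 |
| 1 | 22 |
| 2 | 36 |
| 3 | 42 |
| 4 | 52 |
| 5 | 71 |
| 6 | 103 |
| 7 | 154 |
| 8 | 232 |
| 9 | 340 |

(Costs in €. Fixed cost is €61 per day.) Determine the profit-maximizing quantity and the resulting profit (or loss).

Profit at each row (π = 72q − TC): q=0: -61; q=1: -11; q=2: 47; q=3: 113; q=4: 175; q=5: 228; q=6: 268; q=7: 289; q=8: 283; q=9: 247.
Profit is maximized at q = 7. AVC there is 154/7 = €22 ≤ P, so producing beats shutting down (which would give -€61).

q = 7; profit = €289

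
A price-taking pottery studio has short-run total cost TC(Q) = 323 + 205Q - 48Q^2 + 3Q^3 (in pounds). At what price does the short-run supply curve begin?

Short-run supply begins at min AVC. From VC = 205Q - 48Q^2 + 3Q^3, AVC = 205 - 48Q + 3Q^2.
dAVC/dQ = -48 + 6Q = 0 gives Q = 8. min AVC = 205 - 48·8 + 3·8^2 = 13.
For P < £13 the firm produces nothing.

£13 per unit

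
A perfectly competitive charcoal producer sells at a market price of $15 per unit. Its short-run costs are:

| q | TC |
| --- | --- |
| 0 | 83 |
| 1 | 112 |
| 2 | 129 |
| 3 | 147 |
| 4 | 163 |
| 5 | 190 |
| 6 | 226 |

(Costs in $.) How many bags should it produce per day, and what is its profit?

q = 0 (shut down); profit = -$83

Tabulate TR − TC: q=0: -83; q=1: -97; q=2: -99; q=3: -102; q=4: -103; q=5: -115; q=6: -136.
Profit is highest at q = 0. Equivalently, the lowest AVC in the table is 80/4 ≈ $20 at q = 4, and P = $15 falls below it — price never covers variable cost, so the firm shuts down and loses only its fixed cost.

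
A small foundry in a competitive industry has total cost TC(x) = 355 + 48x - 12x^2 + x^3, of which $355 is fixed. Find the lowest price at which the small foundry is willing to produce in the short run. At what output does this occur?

$12 per unit, at x = 6

The firm shuts down when price falls below the minimum of average variable cost. AVC = VC/x = 48 - 12x + x^2.
At the minimum of AVC, MC = AVC. MC = 48 - 24x + 3x^2; setting MC = AVC gives 2x^2 - 12x = 0, so x = 6. min AVC = 12.
The firm shuts down for any P below $12.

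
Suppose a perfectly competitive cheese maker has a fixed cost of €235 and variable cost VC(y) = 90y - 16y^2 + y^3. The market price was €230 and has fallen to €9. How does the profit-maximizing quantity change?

MC = 90 - 32y + 3y^2; the shutdown threshold is min AVC = €26 (at y = 8).
With P = €230 above the shutdown price, P = MC gives y = 14.
At P = €9 < min AVC = €26, price no longer covers variable cost at any output, so the firm shuts down: y = 0.

Output falls from 14 to 0 (the firm shuts down)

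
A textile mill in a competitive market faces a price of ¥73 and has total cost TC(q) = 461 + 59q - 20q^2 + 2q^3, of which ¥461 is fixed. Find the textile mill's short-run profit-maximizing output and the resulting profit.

AVC = 59 - 20q + 2q^2 has its minimum ¥9 at q = 5; price ¥73 clears that bar, so the firm operates.
MC = 59 - 40q + 6q^2. Setting P = MC and taking the root on the rising branch gives q* = 7.
TR = 73·7 = 511. TC = 461 + 119 = 580. Profit = 511 − 580 = -¥69.
Shutting down would mean losing the fixed cost of ¥461, so operating at a loss of ¥69 is better by ¥392.

Profit = -¥69 at q = 7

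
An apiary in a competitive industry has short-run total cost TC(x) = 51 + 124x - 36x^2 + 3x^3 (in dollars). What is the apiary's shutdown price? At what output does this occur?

The firm shuts down when price falls below the minimum of average variable cost. AVC = VC/x = 124 - 36x + 3x^2.
dAVC/dx = -36 + 6x = 0 gives x = 6. min AVC = 124 - 36·6 + 3·6^2 = 16.
For P < $16 the firm produces nothing.

$16 per unit, at x = 6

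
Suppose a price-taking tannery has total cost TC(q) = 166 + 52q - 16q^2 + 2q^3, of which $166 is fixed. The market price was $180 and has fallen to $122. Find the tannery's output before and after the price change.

MC = 52 - 32q + 6q^2; the shutdown threshold is min AVC = $20 (at q = 4).
At P = $180 ≥ min AVC, set P = MC on the rising branch: q = 8.
At P = $122 ≥ min AVC, set P = MC: q = 7. The firm stays open but cuts output.

Output falls from 8 to 7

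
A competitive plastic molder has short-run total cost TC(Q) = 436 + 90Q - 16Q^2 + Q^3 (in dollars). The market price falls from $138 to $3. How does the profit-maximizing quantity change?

AVC = 90 - 16Q + Q^2, minimized at Q = 8 where min AVC = $26. MC = 90 - 32Q + 3Q^2.
At P = $138 ≥ min AVC, set P = MC on the rising branch: Q = 12.
At P = $3 < min AVC = $26, price no longer covers variable cost at any output, so the firm shuts down: Q = 0.

Output falls from 12 to 0 (the firm shuts down)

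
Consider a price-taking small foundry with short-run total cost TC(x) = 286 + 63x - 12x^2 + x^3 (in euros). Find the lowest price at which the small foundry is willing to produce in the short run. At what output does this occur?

Short-run supply begins at min AVC. From VC = 63x - 12x^2 + x^3, AVC = 63 - 12x + x^2.
At the minimum of AVC, MC = AVC. MC = 63 - 24x + 3x^2; setting MC = AVC gives 2x^2 - 12x = 0, so x = 6. min AVC = 27.
So the shutdown price is €27.

€27 per unit, at x = 6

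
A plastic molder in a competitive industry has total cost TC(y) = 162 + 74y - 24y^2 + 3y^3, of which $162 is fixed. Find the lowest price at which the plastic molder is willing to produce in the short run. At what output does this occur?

The firm shuts down when price falls below the minimum of average variable cost. AVC = VC/y = 74 - 24y + 3y^2.
At the minimum of AVC, MC = AVC. MC = 74 - 48y + 9y^2; setting MC = AVC gives 6y^2 - 24y = 0, so y = 4. min AVC = 26.
So the shutdown price is $26.

$26 per unit, at y = 4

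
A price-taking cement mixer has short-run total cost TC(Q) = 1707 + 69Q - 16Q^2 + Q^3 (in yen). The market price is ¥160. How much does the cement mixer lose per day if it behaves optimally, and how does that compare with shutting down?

Profit = -¥17 at Q = 13

AVC = 69 - 16Q + Q^2 has its minimum ¥5 at Q = 8; price ¥160 clears that bar, so the firm operates.
With MC = 69 - 32Q + 3Q^2, P = MC on the upward-sloping part at Q* = 13.
TR = 160·13 = 2080. TC = 1707 + 390 = 2097. Profit = 2080 − 2097 = -¥17.
By producing, the firm covers all variable cost plus ¥1690 of fixed cost; shutting down would lose the full ¥1707.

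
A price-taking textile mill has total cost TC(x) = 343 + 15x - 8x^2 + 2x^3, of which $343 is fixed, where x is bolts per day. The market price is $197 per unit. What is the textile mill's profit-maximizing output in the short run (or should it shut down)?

Variable cost is VC = 15x - 8x^2 + 2x^3, so AVC = VC/x = 15 - 8x + 2x^2 and MC = dTC/dx = 15 - 16x + 6x^2.
AVC hits its minimum where MC = AVC, at x = 2, giving min AVC = 15 - 8·2 + 2·2^2 = $7.
P = $197 exceeds min AVC = $7, so the firm stays open.
P = MC gives -182 - 16x + 6x^2 = 0, with roots -13/3 and 7. Take the larger (rising MC): x* = 7.
Check: AVC at x = 7 is $57 ≤ P, so revenue covers variable cost.
Profit = P·x − TC = 197·7 − 742 = $637.

Produce at x = 7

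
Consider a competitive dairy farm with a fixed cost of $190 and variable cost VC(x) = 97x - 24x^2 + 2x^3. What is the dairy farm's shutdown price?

Short-run supply begins at min AVC. From VC = 97x - 24x^2 + 2x^3, AVC = 97 - 24x + 2x^2.
At the minimum of AVC, MC = AVC. MC = 97 - 48x + 6x^2; setting MC = AVC gives 4x^2 - 24x = 0, so x = 6. min AVC = 25.
The firm shuts down for any P below $25.

$25 per unit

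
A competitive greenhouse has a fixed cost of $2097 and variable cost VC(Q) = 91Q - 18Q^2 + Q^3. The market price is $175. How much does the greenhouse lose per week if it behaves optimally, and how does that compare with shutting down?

Profit = -$137 at Q = 14

AVC = 91 - 18Q + Q^2; min AVC = $10 at Q = 9. Since P = $175 ≥ min AVC, the firm produces.
With MC = 91 - 36Q + 3Q^2, P = MC on the upward-sloping part at Q* = 14.
TR = 175·14 = 2450. TC = 2097 + 490 = 2587. Profit = 2450 − 2587 = -$137.
Shutting down would mean losing the fixed cost of $2097, so operating at a loss of $137 is better by $1960.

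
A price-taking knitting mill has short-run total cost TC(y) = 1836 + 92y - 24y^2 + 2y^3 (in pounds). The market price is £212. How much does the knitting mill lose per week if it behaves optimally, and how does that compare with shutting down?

Profit = -£236 at y = 10

AVC = 92 - 24y + 2y^2; min AVC = £20 at y = 6. Since P = £212 ≥ min AVC, the firm produces.
MC = 92 - 48y + 6y^2. Setting P = MC and taking the root on the rising branch gives y* = 10.
TR = 212·10 = 2120. TC = 1836 + 520 = 2356. Profit = 2120 − 2356 = -£236.
By producing, the firm covers all variable cost plus £1600 of fixed cost; shutting down would lose the full £1836.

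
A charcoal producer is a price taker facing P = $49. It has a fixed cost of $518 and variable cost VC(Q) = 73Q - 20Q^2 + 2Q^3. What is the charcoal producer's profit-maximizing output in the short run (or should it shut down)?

Produce at Q = 6

Variable cost is VC = 73Q - 20Q^2 + 2Q^3, so AVC = VC/Q = 73 - 20Q + 2Q^2 and MC = dTC/dQ = 73 - 40Q + 6Q^2.
The AVC parabola has its vertex at Q = 20/4 = 5, where AVC = 73 - 20·5 + 2·5^2 = $23.
Because $49 ≥ $23, revenue can cover variable cost; the firm operates.
P = MC gives 24 - 40Q + 6Q^2 = 0, with roots 2/3 and 6. Take the larger (rising MC): Q* = 6.
Check: AVC at Q = 6 is $25 ≤ P, so revenue covers variable cost.
Profit = P·Q − TC = 49·6 − 668 = -$374, a loss, but smaller than the $518 fixed cost the firm would lose by shutting down.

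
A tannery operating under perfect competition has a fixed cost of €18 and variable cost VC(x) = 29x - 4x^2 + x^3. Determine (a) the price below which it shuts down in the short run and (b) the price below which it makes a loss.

Shutdown price = €25; break-even price = €32

Shutdown price = min AVC. AVC = 29 - 4x + x^2, with vertex at x = 2 and minimum €25.
ATC = 18/x + 29 - 4x + x^2. Setting dATC/dx = −18/x^2 − 4 + 2x = 0 gives x = 3 (since 2·3^3 − 4·3^2 = 18).
min ATC = 18/3 + 29 − 4·3 + 3^2 = €32. That is the break-even price.
Between these two prices the firm operates at a loss; above €32 it earns a profit.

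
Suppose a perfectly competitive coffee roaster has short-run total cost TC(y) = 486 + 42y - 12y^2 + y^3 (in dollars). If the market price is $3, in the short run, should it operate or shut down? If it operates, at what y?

From TC, MC = TC'(y) = 42 - 24y + 3y^2 and AVC = VC/y = 42 - 12y + y^2.
AVC hits its minimum where MC = AVC, at y = 6, giving min AVC = 42 - 12·6 + 6^2 = $6.
With P < min AVC ($3 < $6), every unit sold adds to the loss.
Best response: produce nothing and absorb the $486 fixed cost.

Shut down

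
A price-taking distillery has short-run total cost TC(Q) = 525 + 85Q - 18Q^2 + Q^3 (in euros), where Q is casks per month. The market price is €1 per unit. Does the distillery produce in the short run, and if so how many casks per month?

Strip out fixed cost: VC = 85Q - 18Q^2 + Q^3. Then AVC = 85 - 18Q + Q^2 and MC = 85 - 36Q + 3Q^2.
The AVC parabola has its vertex at Q = 18/2 = 9, where AVC = 85 - 18·9 + 9^2 = €4.
With P < min AVC (€1 < €4), every unit sold adds to the loss.
Best response: produce nothing and absorb the €525 fixed cost.

Shut down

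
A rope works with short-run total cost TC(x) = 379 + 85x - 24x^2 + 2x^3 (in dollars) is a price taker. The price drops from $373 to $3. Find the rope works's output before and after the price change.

Output falls from 12 to 0 (the firm shuts down)

AVC = 85 - 24x + 2x^2, minimized at x = 6 where min AVC = $13. MC = 85 - 48x + 6x^2.
With P = $373 above the shutdown price, P = MC gives x = 12.
At P = $3 < min AVC = $13, price no longer covers variable cost at any output, so the firm shuts down: x = 0.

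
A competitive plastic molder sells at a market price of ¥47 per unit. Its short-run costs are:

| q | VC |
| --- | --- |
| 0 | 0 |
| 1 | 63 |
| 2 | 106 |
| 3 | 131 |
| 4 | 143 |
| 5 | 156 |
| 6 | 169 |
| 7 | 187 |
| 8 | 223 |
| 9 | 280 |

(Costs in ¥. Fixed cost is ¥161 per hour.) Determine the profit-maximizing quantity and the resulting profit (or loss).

Profit at each row (π = 47q − TC): q=0: -161; q=1: -177; q=2: -173; q=3: -151; q=4: -116; q=5: -82; q=6: -48; q=7: -19; q=8: -8; q=9: -18.
Profit is maximized at q = 8. AVC there is 223/8 = ¥27.88 ≤ P, so producing beats shutting down (which would give -¥161).

q = 8; profit = -¥8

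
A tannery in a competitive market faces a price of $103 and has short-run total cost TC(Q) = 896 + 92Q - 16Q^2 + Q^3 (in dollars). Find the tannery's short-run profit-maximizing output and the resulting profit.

Profit = -$170 at Q = 11

AVC = 92 - 16Q + Q^2 has its minimum $28 at Q = 8; price $103 clears that bar, so the firm operates.
With MC = 92 - 32Q + 3Q^2, P = MC on the upward-sloping part at Q* = 11.
TR = 103·11 = 1133. TC = 896 + 407 = 1303. Profit = 1133 − 1303 = -$170.
Shutting down would mean losing the fixed cost of $896, so operating at a loss of $170 is better by $726.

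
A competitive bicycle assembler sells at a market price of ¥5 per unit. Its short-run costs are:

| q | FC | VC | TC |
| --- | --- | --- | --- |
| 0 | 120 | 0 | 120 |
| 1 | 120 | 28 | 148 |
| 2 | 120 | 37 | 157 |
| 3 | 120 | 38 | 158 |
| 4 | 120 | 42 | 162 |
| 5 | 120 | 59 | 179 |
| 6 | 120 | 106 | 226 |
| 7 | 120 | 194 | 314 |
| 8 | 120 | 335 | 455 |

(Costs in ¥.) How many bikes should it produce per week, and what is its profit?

q = 0 (shut down); profit = -¥120

Compute π = P·q − TC at each output: q=0: -120; q=1: -143; q=2: -147; q=3: -143; q=4: -142; q=5: -154; q=6: -196; q=7: -279; q=8: -415.
Profit is highest at q = 0. Equivalently, the lowest AVC in the table is 42/4 ≈ ¥10.50 at q = 4, and P = ¥5 falls below it — price never covers variable cost, so the firm shuts down and loses only its fixed cost.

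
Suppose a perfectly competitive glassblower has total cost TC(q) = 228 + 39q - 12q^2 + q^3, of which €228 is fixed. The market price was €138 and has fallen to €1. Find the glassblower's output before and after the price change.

AVC = 39 - 12q + q^2, minimized at q = 6 where min AVC = €3. MC = 39 - 24q + 3q^2.
With P = €138 above the shutdown price, P = MC gives q = 11.
At P = €1 < min AVC = €3, price no longer covers variable cost at any output, so the firm shuts down: q = 0.

Output falls from 11 to 0 (the firm shuts down)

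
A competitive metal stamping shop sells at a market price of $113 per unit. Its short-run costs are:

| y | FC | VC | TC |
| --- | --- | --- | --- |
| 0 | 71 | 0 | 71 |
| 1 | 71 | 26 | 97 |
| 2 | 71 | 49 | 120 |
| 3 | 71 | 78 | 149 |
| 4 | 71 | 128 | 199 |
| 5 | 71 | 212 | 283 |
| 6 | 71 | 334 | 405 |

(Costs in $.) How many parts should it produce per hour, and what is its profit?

y = 5; profit = $282

Compute π = P·y − TC at each output: y=0: -71; y=1: 16; y=2: 106; y=3: 190; y=4: 253; y=5: 282; y=6: 273.
Profit is maximized at y = 5. AVC there is 212/5 = $42.40 ≤ P, so producing beats shutting down (which would give -$71).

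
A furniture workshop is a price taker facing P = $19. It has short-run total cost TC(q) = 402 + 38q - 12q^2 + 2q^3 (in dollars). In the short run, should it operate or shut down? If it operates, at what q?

Shut down

Variable cost is VC = 38q - 12q^2 + 2q^3, so AVC = VC/q = 38 - 12q + 2q^2 and MC = dTC/dq = 38 - 24q + 6q^2.
The AVC parabola has its vertex at q = 12/4 = 3, where AVC = 38 - 12·3 + 2·3^2 = $20.
With P < min AVC ($19 < $20), every unit sold adds to the loss.
The firm minimizes its loss by shutting down and losing only its fixed cost of $402.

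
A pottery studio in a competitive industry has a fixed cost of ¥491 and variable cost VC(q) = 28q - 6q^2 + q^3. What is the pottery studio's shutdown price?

The firm shuts down when price falls below the minimum of average variable cost. AVC = VC/q = 28 - 6q + q^2.
At the minimum of AVC, MC = AVC. MC = 28 - 12q + 3q^2; setting MC = AVC gives 2q^2 - 6q = 0, so q = 3. min AVC = 19.
For P < ¥19 the firm produces nothing.

¥19 per unit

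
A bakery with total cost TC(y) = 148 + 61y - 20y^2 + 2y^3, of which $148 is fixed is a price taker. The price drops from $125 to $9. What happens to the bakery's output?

Output falls from 8 to 0 (the firm shuts down)

AVC = 61 - 20y + 2y^2, minimized at y = 5 where min AVC = $11. MC = 61 - 40y + 6y^2.
At P = $125 ≥ min AVC, set P = MC on the rising branch: y = 8.
At P = $9 < min AVC = $11, price no longer covers variable cost at any output, so the firm shuts down: y = 0.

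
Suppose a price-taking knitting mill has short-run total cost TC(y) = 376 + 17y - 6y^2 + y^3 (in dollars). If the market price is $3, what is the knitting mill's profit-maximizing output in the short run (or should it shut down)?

Variable cost is VC = 17y - 6y^2 + y^3, so AVC = VC/y = 17 - 6y + y^2 and MC = dTC/dy = 17 - 12y + 3y^2.
AVC hits its minimum where MC = AVC, at y = 3, giving min AVC = 17 - 6·3 + 3^2 = $8.
With P < min AVC ($3 < $8), every unit sold adds to the loss.
Best response: produce nothing and absorb the $376 fixed cost.

Shut down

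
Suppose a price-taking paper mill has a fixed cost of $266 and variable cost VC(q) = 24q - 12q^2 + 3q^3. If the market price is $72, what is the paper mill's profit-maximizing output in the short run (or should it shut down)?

Variable cost is VC = 24q - 12q^2 + 3q^3, so AVC = VC/q = 24 - 12q + 3q^2 and MC = dTC/dq = 24 - 24q + 9q^2.
AVC is minimized where dAVC/dq = -12 + 6q = 0, at q = 2; min AVC = 24 - 12·2 + 3·2^2 = $12.
Since P = $72 ≥ min AVC = $12, price covers variable cost and the firm should produce.
Set P = MC: 72 = 24 - 24q + 9q^2 → -48 - 24q + 9q^2 = 0. The roots are q = -4/3 and q = 4; the profit-maximizing output is on the rising part of MC, so q* = 4.
Check: AVC at q = 4 is $24 ≤ P, so revenue covers variable cost.
Profit = P·q − TC = 72·4 − 362 = -$74, a loss, but smaller than the $266 fixed cost the firm would lose by shutting down.

Produce at q = 4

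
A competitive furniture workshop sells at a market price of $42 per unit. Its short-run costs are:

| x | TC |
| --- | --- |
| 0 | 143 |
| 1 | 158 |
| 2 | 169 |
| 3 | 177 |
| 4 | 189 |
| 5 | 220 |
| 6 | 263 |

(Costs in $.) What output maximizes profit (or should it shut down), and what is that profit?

x = 5; profit = -$10

Compute π = P·x − TC at each output: x=0: -143; x=1: -116; x=2: -85; x=3: -51; x=4: -21; x=5: -10; x=6: -11.
Profit is maximized at x = 5. AVC there is 77/5 = $15.40 ≤ P, so producing beats shutting down (which would give -$143).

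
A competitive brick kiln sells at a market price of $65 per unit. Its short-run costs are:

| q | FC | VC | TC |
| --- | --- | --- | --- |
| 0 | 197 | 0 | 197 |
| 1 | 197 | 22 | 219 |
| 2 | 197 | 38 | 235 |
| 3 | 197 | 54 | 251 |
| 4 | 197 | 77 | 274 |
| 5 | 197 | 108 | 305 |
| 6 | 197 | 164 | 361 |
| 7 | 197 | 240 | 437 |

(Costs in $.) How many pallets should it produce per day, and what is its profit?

q = 6; profit = $29

Profit at each row (π = 65q − TC): q=0: -197; q=1: -154; q=2: -105; q=3: -56; q=4: -14; q=5: 20; q=6: 29; q=7: 18.
Profit is maximized at q = 6. AVC there is 164/6 = $27.33 ≤ P, so producing beats shutting down (which would give -$197).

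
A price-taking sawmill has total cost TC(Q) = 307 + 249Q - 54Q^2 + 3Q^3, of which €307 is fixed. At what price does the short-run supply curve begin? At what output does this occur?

Short-run supply begins at min AVC. From VC = 249Q - 54Q^2 + 3Q^3, AVC = 249 - 54Q + 3Q^2.
dAVC/dQ = -54 + 6Q = 0 gives Q = 9. min AVC = 249 - 54·9 + 3·9^2 = 6.
So the shutdown price is €6.

€6 per unit, at Q = 9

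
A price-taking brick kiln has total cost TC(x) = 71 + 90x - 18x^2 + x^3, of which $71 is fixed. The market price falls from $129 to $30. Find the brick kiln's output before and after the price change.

MC = 90 - 36x + 3x^2; the shutdown threshold is min AVC = $9 (at x = 9).
With P = $129 above the shutdown price, P = MC gives x = 13.
At P = $30 ≥ min AVC, set P = MC: x = 10. The firm stays open but cuts output.

Output falls from 13 to 10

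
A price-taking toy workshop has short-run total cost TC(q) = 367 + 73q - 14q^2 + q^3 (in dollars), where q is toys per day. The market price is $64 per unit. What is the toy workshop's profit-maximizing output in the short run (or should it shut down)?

Variable cost is VC = 73q - 14q^2 + q^3, so AVC = VC/q = 73 - 14q + q^2 and MC = dTC/dq = 73 - 28q + 3q^2.
AVC is minimized where dAVC/dq = -14 + 2q = 0, at q = 7; min AVC = 73 - 14·7 + 7^2 = $24.
P = $64 exceeds min AVC = $24, so the firm stays open.
P = MC gives 9 - 28q + 3q^2 = 0, with roots 1/3 and 9. Take the larger (rising MC): q* = 9.
Check: AVC at q = 9 is $28 ≤ P, so revenue covers variable cost.
Profit = P·q − TC = 64·9 − 619 = -$43, a loss, but smaller than the $367 fixed cost the firm would lose by shutting down.

Produce at q = 9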